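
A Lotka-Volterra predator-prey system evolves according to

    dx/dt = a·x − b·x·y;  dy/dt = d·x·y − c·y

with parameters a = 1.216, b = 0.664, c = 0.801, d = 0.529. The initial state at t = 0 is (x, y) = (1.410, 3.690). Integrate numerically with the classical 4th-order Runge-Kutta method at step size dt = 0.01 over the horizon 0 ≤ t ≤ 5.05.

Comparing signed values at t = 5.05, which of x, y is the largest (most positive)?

t=0.000: state=(1.410, 3.690)
step 1 (dt=0.01): k1=(-1.740, -0.203), k2=(-1.728, -0.220), k3=(-1.728, -0.220), k4=(-1.717, -0.237); state += dt/6·(k1+2k2+2k3+k4)
t=0.010: state=(1.393, 3.688)
t=0.020: state=(1.376, 3.685)
t=0.030: state=(1.359, 3.682)
continuing one RK4 step at a time; state shown every 20 steps (Δt=0.2):
t=0.200: state=(1.108, 3.589)
t=0.400: state=(0.888, 3.396)
t=0.600: state=(0.733, 3.150)
t=0.800: state=(0.626, 2.883)
t=1.000: state=(0.554, 2.614)
t=1.200: state=(0.508, 2.355)
t=1.400: state=(0.482, 2.114)
t=1.600: state=(0.471, 1.894)
t=1.800: state=(0.473, 1.696)
t=2.000: state=(0.488, 1.520)
t=2.200: state=(0.514, 1.366)
t=2.400: state=(0.551, 1.231)
t=2.600: state=(0.602, 1.114)
t=2.800: state=(0.667, 1.015)
t=3.000: state=(0.747, 0.932)
t=3.200: state=(0.846, 0.864)
t=3.400: state=(0.966, 0.810)
t=3.600: state=(1.109, 0.770)
t=3.800: state=(1.279, 0.744)
t=4.000: state=(1.479, 0.733)
t=4.200: state=(1.711, 0.739)
t=4.400: state=(1.975, 0.765)
t=4.600: state=(2.269, 0.816)
t=4.800: state=(2.583, 0.898)
t=5.000: state=(2.902, 1.023)
t=5.050: state=(2.978, 1.062)
compare at T: x=2.978, y=1.062

largest component: x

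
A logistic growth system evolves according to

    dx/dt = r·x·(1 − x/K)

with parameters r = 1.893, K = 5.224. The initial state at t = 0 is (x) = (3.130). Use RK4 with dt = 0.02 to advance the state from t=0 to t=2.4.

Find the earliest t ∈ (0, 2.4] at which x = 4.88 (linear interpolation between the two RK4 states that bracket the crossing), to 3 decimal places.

t = 1.189

t=0.000: state=(3.130)
step 1 (dt=0.02): k1=(2.375), k2=(2.366), k3=(2.366), k4=(2.356); state += dt/6·(k1+2k2+2k3+k4)
t=0.020: state=(3.177)
t=0.040: state=(3.224)
t=0.060: state=(3.271)
continuing one RK4 step at a time; state shown every 5 steps (Δt=0.1):
t=0.100: state=(3.362)
t=0.200: state=(3.583)
t=0.300: state=(3.788)
t=0.400: state=(3.976)
t=0.500: state=(4.147)
t=0.600: state=(4.300)
t=0.700: state=(4.435)
t=0.800: state=(4.554)
t=0.900: state=(4.657)
t=1.000: state=(4.746)
t=1.100: state=(4.822)
t=1.180: state=(4.875)
next step: t=1.200: state=(4.887) — x has crossed 4.88
linear interpolation between t=1.180 (4.87464) and t=1.200 (4.88678) → t≈1.189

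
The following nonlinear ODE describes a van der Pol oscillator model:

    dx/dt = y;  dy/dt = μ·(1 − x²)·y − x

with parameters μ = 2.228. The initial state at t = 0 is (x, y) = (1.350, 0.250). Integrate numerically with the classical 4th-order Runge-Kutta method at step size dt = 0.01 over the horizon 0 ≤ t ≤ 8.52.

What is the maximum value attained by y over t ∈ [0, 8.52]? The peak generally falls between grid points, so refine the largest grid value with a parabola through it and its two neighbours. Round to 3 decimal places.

max y = 4.097

t=0.000: state=(1.350, 0.250)
step 1 (dt=0.01): k1=(0.250, -1.808), k2=(0.241, -1.795), k3=(0.241, -1.795), k4=(0.232, -1.781); state += dt/6·(k1+2k2+2k3+k4)
t=0.010: state=(1.352, 0.232)
t=0.020: state=(1.355, 0.214)
t=0.030: state=(1.357, 0.197)
continuing one RK4 step at a time; state shown every 50 steps (Δt=0.5):
t=0.500: state=(1.303, -0.347)
t=1.000: state=(1.040, -0.718)
t=1.500: state=(0.513, -1.561)
t=2.000: state=(-0.858, -4.018)
t=2.500: state=(-1.999, -0.286)
t=3.000: state=(-1.933, 0.286)
t=3.500: state=(-1.774, 0.347)
t=4.000: state=(-1.584, 0.418)
t=4.500: state=(-1.347, 0.545)
t=5.000: state=(-1.013, 0.842)
t=5.500: state=(-0.395, 1.865)
t=6.000: state=(1.183, 3.962)
t=6.500: state=(2.021, 0.037)
t=7.000: state=(1.919, -0.298)
t=7.500: state=(1.756, -0.353)
t=8.000: state=(1.562, -0.427)
t=8.500: state=(1.318, -0.564)
t=8.520: state=(1.307, -0.572)
largest grid value and its neighbours: y(5.930)=4.09177, y(5.940)=4.09668, y(5.950)=4.09417
parabola through these three points peaks at t≈5.942 with y≈4.09678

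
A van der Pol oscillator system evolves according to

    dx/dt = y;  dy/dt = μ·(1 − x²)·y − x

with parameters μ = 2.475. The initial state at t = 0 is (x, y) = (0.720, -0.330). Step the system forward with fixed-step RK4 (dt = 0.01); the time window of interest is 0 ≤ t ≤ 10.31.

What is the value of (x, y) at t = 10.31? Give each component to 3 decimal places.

(x, y) = (-1.813, 0.305)

t=0.000: state=(0.720, -0.330)
step 1 (dt=0.01): k1=(-0.330, -1.113), k2=(-0.336, -1.120), k3=(-0.336, -1.120), k4=(-0.341, -1.127); state += dt/6·(k1+2k2+2k3+k4)
t=0.010: state=(0.717, -0.341)
t=0.020: state=(0.713, -0.353)
t=0.030: state=(0.710, -0.364)
continuing one RK4 step at a time; state shown every 50 steps (Δt=0.5):
t=0.500: state=(0.369, -1.223)
t=1.000: state=(-0.803, -3.599)
t=1.500: state=(-1.898, -0.335)
t=2.000: state=(-1.844, 0.275)
t=2.500: state=(-1.688, 0.342)
t=3.000: state=(-1.500, 0.419)
t=3.500: state=(-1.257, 0.569)
t=4.000: state=(-0.893, 0.964)
t=4.500: state=(-0.104, 2.611)
t=5.000: state=(1.729, 2.488)
t=5.500: state=(2.004, -0.189)
t=6.000: state=(1.876, -0.288)
t=6.500: state=(1.721, -0.332)
t=7.000: state=(1.540, -0.401)
t=7.500: state=(1.311, -0.530)
t=8.000: state=(0.980, -0.846)
t=8.500: state=(0.330, -2.061)
t=9.000: state=(-1.423, -3.770)
t=9.500: state=(-2.018, 0.106)
t=10.000: state=(-1.903, 0.279)
t=10.310: state=(-1.813, 0.305)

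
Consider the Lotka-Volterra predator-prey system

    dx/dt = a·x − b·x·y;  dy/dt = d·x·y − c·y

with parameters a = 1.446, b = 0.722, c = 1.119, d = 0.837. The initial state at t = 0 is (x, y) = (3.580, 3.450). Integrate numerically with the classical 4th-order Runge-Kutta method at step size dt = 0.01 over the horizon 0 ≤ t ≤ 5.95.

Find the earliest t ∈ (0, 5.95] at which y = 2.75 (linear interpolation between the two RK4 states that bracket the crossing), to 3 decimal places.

t = 1.533

t=0.000: state=(3.580, 3.450)
step 1 (dt=0.01): k1=(-3.741, 6.477), k2=(-3.804, 6.484), k3=(-3.804, 6.483), k4=(-3.867, 6.487); state += dt/6·(k1+2k2+2k3+k4)
t=0.010: state=(3.542, 3.515)
t=0.020: state=(3.503, 3.580)
t=0.030: state=(3.462, 3.645)
continuing one RK4 step at a time; state shown every 20 steps (Δt=0.2):
t=0.200: state=(2.652, 4.665)
t=0.400: state=(1.703, 5.355)
t=0.600: state=(1.042, 5.363)
t=0.800: state=(0.659, 4.928)
t=1.000: state=(0.451, 4.316)
t=1.200: state=(0.338, 3.683)
t=1.400: state=(0.277, 3.098)
t=1.530: state=(0.254, 2.757)
next step: t=1.540: state=(0.253, 2.732) — y has crossed 2.75
linear interpolation between t=1.530 (2.75710) and t=1.540 (2.73221) → t≈1.533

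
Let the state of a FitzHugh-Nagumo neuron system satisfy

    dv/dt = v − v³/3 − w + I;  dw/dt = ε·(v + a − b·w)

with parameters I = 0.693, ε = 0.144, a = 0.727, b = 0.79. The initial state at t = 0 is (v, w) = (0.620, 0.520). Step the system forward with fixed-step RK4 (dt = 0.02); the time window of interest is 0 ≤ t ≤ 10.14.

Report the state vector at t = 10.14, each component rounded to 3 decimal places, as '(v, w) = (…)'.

t=0.000: state=(0.620, 0.520)
step 1 (dt=0.02): k1=(0.714, 0.135), k2=(0.717, 0.136), k3=(0.717, 0.136), k4=(0.720, 0.137); state += dt/6·(k1+2k2+2k3+k4)
t=0.020: state=(0.634, 0.523)
t=0.040: state=(0.649, 0.525)
t=0.060: state=(0.663, 0.528)
continuing one RK4 step at a time; state shown every 25 steps (Δt=0.5):
t=0.500: state=(0.999, 0.599)
t=1.000: state=(1.333, 0.699)
t=1.500: state=(1.522, 0.812)
t=2.000: state=(1.581, 0.927)
t=2.500: state=(1.569, 1.037)
t=3.000: state=(1.526, 1.139)
t=3.500: state=(1.468, 1.232)
t=4.000: state=(1.402, 1.315)
t=4.500: state=(1.330, 1.389)
t=5.000: state=(1.252, 1.453)
t=5.500: state=(1.167, 1.509)
t=6.000: state=(1.072, 1.554)
t=6.500: state=(0.965, 1.591)
t=7.000: state=(0.837, 1.617)
t=7.500: state=(0.677, 1.631)
t=8.000: state=(0.462, 1.632)
t=8.500: state=(0.147, 1.615)
t=9.000: state=(-0.343, 1.571)
t=9.500: state=(-1.036, 1.487)
t=10.000: state=(-1.640, 1.360)
t=10.140: state=(-1.741, 1.319)

(v, w) = (-1.741, 1.319)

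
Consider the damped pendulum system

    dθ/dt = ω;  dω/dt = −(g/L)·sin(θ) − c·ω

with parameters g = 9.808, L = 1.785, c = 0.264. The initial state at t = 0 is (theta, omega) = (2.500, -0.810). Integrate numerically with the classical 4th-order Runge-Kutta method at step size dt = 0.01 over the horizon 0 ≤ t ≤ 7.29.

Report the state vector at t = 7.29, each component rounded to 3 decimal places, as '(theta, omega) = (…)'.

(theta, omega) = (-0.436, -1.490)

t=0.000: state=(2.500, -0.810)
step 1 (dt=0.01): k1=(-0.810, -3.075), k2=(-0.825, -3.088), k3=(-0.825, -3.089), k4=(-0.841, -3.103); state += dt/6·(k1+2k2+2k3+k4)
t=0.010: state=(2.492, -0.841)
t=0.020: state=(2.483, -0.872)
t=0.030: state=(2.474, -0.904)
continuing one RK4 step at a time; state shown every 25 steps (Δt=0.25):
t=0.250: state=(2.193, -1.688)
t=0.500: state=(1.635, -2.807)
t=0.750: state=(0.794, -3.844)
t=1.000: state=(-0.209, -3.962)
t=1.250: state=(-1.085, -2.906)
t=1.500: state=(-1.628, -1.428)
t=1.750: state=(-1.808, -0.030)
t=2.000: state=(-1.651, 1.277)
t=2.250: state=(-1.175, 2.500)
t=2.500: state=(-0.436, 3.289)
t=2.750: state=(0.386, 3.100)
t=3.000: state=(1.038, 2.023)
t=3.250: state=(1.373, 0.644)
t=3.500: state=(1.363, -0.706)
t=3.750: state=(1.032, -1.904)
t=4.000: state=(0.446, -2.678)
t=4.250: state=(-0.237, -2.636)
t=4.500: state=(-0.804, -1.792)
t=4.750: state=(-1.103, -0.578)
t=5.000: state=(-1.091, 0.657)
t=5.250: state=(-0.790, 1.701)
t=5.500: state=(-0.280, 2.273)
t=5.750: state=(0.285, 2.116)
t=6.000: state=(0.724, 1.322)
t=6.250: state=(0.922, 0.243)
t=6.500: state=(0.847, -0.819)
t=6.750: state=(0.534, -1.625)
t=7.000: state=(0.078, -1.923)
t=7.250: state=(-0.374, -1.593)
t=7.290: state=(-0.436, -1.490)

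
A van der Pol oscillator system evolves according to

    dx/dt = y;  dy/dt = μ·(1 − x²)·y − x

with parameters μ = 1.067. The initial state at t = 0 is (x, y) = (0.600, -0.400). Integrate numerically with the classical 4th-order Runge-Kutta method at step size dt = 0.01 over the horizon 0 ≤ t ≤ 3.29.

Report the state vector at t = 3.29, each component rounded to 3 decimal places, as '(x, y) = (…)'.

(x, y) = (-1.003, 1.042)

t=0.000: state=(0.600, -0.400)
step 1 (dt=0.01): k1=(-0.400, -0.873), k2=(-0.404, -0.875), k3=(-0.404, -0.875), k4=(-0.409, -0.877); state += dt/6·(k1+2k2+2k3+k4)
t=0.010: state=(0.596, -0.409)
t=0.020: state=(0.592, -0.418)
t=0.030: state=(0.588, -0.426)
continuing one RK4 step at a time; state shown every 20 steps (Δt=0.2):
t=0.200: state=(0.502, -0.584)
t=0.400: state=(0.365, -0.789)
t=0.600: state=(0.184, -1.023)
t=0.800: state=(-0.046, -1.281)
t=1.000: state=(-0.328, -1.533)
t=1.200: state=(-0.653, -1.696)
t=1.400: state=(-0.992, -1.645)
t=1.600: state=(-1.292, -1.316)
t=1.800: state=(-1.506, -0.814)
t=2.000: state=(-1.619, -0.327)
t=2.200: state=(-1.645, 0.047)
t=2.400: state=(-1.608, 0.308)
t=2.600: state=(-1.526, 0.496)
t=2.800: state=(-1.412, 0.648)
t=3.000: state=(-1.268, 0.794)
t=3.200: state=(-1.093, 0.957)
t=3.290: state=(-1.003, 1.042)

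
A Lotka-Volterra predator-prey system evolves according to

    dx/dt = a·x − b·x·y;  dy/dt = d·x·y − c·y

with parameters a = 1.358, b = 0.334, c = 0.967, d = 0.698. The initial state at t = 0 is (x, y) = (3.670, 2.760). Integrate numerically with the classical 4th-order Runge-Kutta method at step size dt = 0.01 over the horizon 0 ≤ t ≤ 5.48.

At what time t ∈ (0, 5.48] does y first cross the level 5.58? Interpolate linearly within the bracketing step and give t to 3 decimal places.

t=0.000: state=(3.670, 2.760)
step 1 (dt=0.01): k1=(1.601, 4.401), k2=(1.577, 4.452), k3=(1.577, 4.452), k4=(1.553, 4.503); state += dt/6·(k1+2k2+2k3+k4)
t=0.010: state=(3.686, 2.805)
t=0.020: state=(3.701, 2.850)
t=0.030: state=(3.716, 2.897)
continuing one RK4 step at a time; state shown every 20 steps (Δt=0.2):
t=0.200: state=(3.870, 3.862)
t=0.400: state=(3.731, 5.436)
t=0.410: state=(3.714, 5.525)
next step: t=0.420: state=(3.695, 5.615) — y has crossed 5.58
linear interpolation between t=0.410 (5.52504) and t=0.420 (5.61520) → t≈0.416

t = 0.416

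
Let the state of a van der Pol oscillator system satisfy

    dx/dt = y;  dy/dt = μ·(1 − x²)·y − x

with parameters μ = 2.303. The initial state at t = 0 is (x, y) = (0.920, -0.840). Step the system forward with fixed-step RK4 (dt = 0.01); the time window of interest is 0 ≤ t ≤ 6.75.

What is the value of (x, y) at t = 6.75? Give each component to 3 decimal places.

t=0.000: state=(0.920, -0.840)
step 1 (dt=0.01): k1=(-0.840, -1.217), k2=(-0.846, -1.230), k3=(-0.846, -1.230), k4=(-0.852, -1.243); state += dt/6·(k1+2k2+2k3+k4)
t=0.010: state=(0.912, -0.852)
t=0.020: state=(0.903, -0.865)
t=0.030: state=(0.894, -0.878)
continuing one RK4 step at a time; state shown every 25 steps (Δt=0.25):
t=0.250: state=(0.663, -1.257)
t=0.500: state=(0.256, -2.103)
t=0.750: state=(-0.451, -3.632)
t=1.000: state=(-1.430, -3.478)
t=1.250: state=(-1.946, -0.814)
t=1.500: state=(-2.007, 0.091)
t=1.750: state=(-1.958, 0.257)
t=2.000: state=(-1.888, 0.300)
t=2.250: state=(-1.809, 0.326)
t=2.500: state=(-1.724, 0.353)
t=2.750: state=(-1.632, 0.387)
t=3.000: state=(-1.530, 0.430)
t=3.250: state=(-1.416, 0.490)
t=3.500: state=(-1.283, 0.577)
t=3.750: state=(-1.123, 0.712)
t=4.000: state=(-0.919, 0.947)
t=4.250: state=(-0.632, 1.402)
t=4.500: state=(-0.176, 2.370)
t=4.750: state=(0.615, 3.961)
t=5.000: state=(1.588, 3.026)
t=5.250: state=(1.990, 0.517)
t=5.500: state=(2.013, -0.148)
t=5.750: state=(1.957, -0.268)
t=6.000: state=(1.886, -0.303)
t=6.250: state=(1.807, -0.327)
t=6.500: state=(1.722, -0.354)
t=6.750: state=(1.629, -0.388)

(x, y) = (1.629, -0.388)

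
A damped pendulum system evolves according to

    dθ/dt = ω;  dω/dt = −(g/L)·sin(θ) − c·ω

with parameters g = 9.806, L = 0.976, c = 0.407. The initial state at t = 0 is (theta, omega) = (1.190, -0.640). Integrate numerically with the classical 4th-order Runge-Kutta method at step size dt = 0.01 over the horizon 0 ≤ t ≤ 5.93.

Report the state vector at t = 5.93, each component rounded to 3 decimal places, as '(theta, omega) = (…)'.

t=0.000: state=(1.190, -0.640)
step 1 (dt=0.01): k1=(-0.640, -9.067), k2=(-0.685, -9.037), k3=(-0.685, -9.036), k4=(-0.730, -9.004); state += dt/6·(k1+2k2+2k3+k4)
t=0.010: state=(1.183, -0.730)
t=0.020: state=(1.175, -0.820)
t=0.030: state=(1.167, -0.909)
continuing one RK4 step at a time; state shown every 20 steps (Δt=0.2):
t=0.200: state=(0.892, -2.273)
t=0.400: state=(0.327, -3.203)
t=0.600: state=(-0.309, -2.954)
t=0.800: state=(-0.785, -1.688)
t=1.000: state=(-0.960, -0.045)
t=1.200: state=(-0.811, 1.481)
t=1.400: state=(-0.403, 2.480)
t=1.600: state=(0.118, 2.552)
t=1.800: state=(0.555, 1.689)
t=2.000: state=(0.762, 0.343)
t=2.200: state=(0.693, -0.998)
t=2.400: state=(0.390, -1.932)
t=2.600: state=(-0.030, -2.124)
t=2.800: state=(-0.406, -1.519)
t=3.000: state=(-0.606, -0.434)
t=3.200: state=(-0.576, 0.705)
t=3.400: state=(-0.345, 1.526)
t=3.600: state=(-0.006, 1.745)
t=3.800: state=(0.308, 1.302)
t=4.000: state=(0.485, 0.427)
t=4.200: state=(0.474, -0.524)
t=4.400: state=(0.293, -1.223)
t=4.600: state=(0.018, -1.428)
t=4.800: state=(-0.241, -1.088)
t=5.000: state=(-0.392, -0.378)
t=5.200: state=(-0.388, 0.408)
t=5.400: state=(-0.243, 0.990)
t=5.600: state=(-0.019, 1.166)
t=5.800: state=(0.194, 0.896)
t=5.930: state=(0.288, 0.541)

(theta, omega) = (0.288, 0.541)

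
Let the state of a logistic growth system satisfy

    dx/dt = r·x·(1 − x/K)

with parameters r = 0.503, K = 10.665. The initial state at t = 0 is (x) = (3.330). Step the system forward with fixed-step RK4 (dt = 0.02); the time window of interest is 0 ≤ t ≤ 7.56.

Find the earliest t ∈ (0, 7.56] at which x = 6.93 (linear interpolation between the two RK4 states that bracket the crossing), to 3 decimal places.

t=0.000: state=(3.330)
step 1 (dt=0.02): k1=(1.152), k2=(1.154), k3=(1.154), k4=(1.156); state += dt/6·(k1+2k2+2k3+k4)
t=0.020: state=(3.353)
t=0.040: state=(3.376)
t=0.060: state=(3.400)
continuing one RK4 step at a time; state shown every 25 steps (Δt=0.5):
t=0.500: state=(3.931)
t=1.000: state=(4.573)
t=1.500: state=(5.239)
t=2.000: state=(5.907)
t=2.500: state=(6.558)
t=2.780: state=(6.907)
next step: t=2.800: state=(6.931) — x has crossed 6.93
linear interpolation between t=2.780 (6.90702) and t=2.800 (6.93146) → t≈2.799

t = 2.799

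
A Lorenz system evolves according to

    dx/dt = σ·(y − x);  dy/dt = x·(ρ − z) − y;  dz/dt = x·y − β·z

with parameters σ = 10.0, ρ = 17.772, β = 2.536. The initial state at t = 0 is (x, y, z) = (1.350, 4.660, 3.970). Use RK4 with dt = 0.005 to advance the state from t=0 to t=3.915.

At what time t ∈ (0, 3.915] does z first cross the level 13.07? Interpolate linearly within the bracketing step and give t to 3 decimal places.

t = 0.226

t=0.000: state=(1.350, 4.660, 3.970)
step 1 (dt=0.005): k1=(33.100, 13.973, -3.777), k2=(32.622, 15.093, -3.317), k3=(32.662, 15.072, -3.322), k4=(32.221, 16.176, -2.860); state += dt/6·(k1+2k2+2k3+k4)
t=0.005: state=(1.513, 4.735, 3.953)
t=0.010: state=(1.672, 4.822, 3.941)
t=0.015: state=(1.828, 4.918, 3.934)
continuing one RK4 step at a time; state shown every 40 steps (Δt=0.2):
t=0.200: state=(8.807, 13.775, 10.269)
t=0.225: state=(10.041, 14.875, 12.925)
next step: t=0.230: state=(10.281, 15.031, 13.517) — z has crossed 13.07
linear interpolation between t=0.225 (12.92470) and t=0.230 (13.51692) → t≈0.226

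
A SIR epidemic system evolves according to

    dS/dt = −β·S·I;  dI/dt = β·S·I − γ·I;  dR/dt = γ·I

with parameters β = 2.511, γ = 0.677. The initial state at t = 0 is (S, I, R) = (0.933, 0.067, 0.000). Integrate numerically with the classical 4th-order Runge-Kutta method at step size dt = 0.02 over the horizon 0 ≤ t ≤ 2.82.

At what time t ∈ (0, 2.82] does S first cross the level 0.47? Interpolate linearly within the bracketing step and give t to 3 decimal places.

t = 1.400

t=0.000: state=(0.933, 0.067, 0.000)
step 1 (dt=0.02): k1=(-0.157, 0.112, 0.045), k2=(-0.159, 0.113, 0.046), k3=(-0.159, 0.113, 0.046), k4=(-0.162, 0.115, 0.047); state += dt/6·(k1+2k2+2k3+k4)
t=0.020: state=(0.930, 0.069, 0.001)
t=0.040: state=(0.927, 0.072, 0.002)
t=0.060: state=(0.923, 0.074, 0.003)
continuing one RK4 step at a time; state shown every 5 steps (Δt=0.1):
t=0.100: state=(0.916, 0.079, 0.005)
t=0.200: state=(0.897, 0.093, 0.011)
t=0.300: state=(0.874, 0.108, 0.018)
t=0.400: state=(0.849, 0.126, 0.025)
t=0.500: state=(0.821, 0.145, 0.035)
t=0.600: state=(0.789, 0.166, 0.045)
t=0.700: state=(0.755, 0.188, 0.057)
t=0.800: state=(0.718, 0.211, 0.071)
t=0.900: state=(0.679, 0.235, 0.086)
t=1.000: state=(0.638, 0.259, 0.102)
t=1.100: state=(0.596, 0.283, 0.121)
t=1.200: state=(0.554, 0.306, 0.141)
t=1.300: state=(0.511, 0.326, 0.162)
t=1.400: state=(0.470, 0.345, 0.185)
next step: t=1.420: state=(0.462, 0.349, 0.190) — S has crossed 0.47
linear interpolation between t=1.400 (0.47011) and t=1.420 (0.46199) → t≈1.400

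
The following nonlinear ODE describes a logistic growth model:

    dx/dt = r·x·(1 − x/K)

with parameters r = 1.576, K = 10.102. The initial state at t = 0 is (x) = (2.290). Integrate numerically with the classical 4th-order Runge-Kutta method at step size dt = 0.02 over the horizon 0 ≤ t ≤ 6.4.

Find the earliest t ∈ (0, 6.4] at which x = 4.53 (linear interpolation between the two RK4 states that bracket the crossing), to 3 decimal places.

t=0.000: state=(2.290)
step 1 (dt=0.02): k1=(2.791), k2=(2.815), k3=(2.815), k4=(2.839); state += dt/6·(k1+2k2+2k3+k4)
t=0.020: state=(2.346)
t=0.040: state=(2.404)
t=0.060: state=(2.462)
continuing one RK4 step at a time; state shown every 25 steps (Δt=0.5):
t=0.500: state=(3.960)
t=0.640: state=(4.501)
next step: t=0.660: state=(4.580) — x has crossed 4.53
linear interpolation between t=0.640 (4.50144) and t=0.660 (4.58023) → t≈0.647

t = 0.647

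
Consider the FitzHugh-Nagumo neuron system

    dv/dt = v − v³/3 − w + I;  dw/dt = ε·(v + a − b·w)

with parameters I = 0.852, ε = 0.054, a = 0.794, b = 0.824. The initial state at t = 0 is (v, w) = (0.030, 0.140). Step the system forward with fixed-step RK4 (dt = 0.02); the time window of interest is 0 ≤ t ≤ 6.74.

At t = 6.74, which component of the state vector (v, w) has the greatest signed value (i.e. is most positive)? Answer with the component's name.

t=0.000: state=(0.030, 0.140)
step 1 (dt=0.02): k1=(0.742, 0.038), k2=(0.749, 0.039), k3=(0.749, 0.039), k4=(0.756, 0.039); state += dt/6·(k1+2k2+2k3+k4)
t=0.020: state=(0.045, 0.141)
t=0.040: state=(0.060, 0.142)
t=0.060: state=(0.076, 0.142)
continuing one RK4 step at a time; state shown every 25 steps (Δt=0.5):
t=0.500: state=(0.499, 0.165)
t=1.000: state=(1.136, 0.204)
t=1.500: state=(1.662, 0.259)
t=2.000: state=(1.877, 0.322)
t=2.500: state=(1.923, 0.387)
t=3.000: state=(1.917, 0.451)
t=3.500: state=(1.898, 0.513)
t=4.000: state=(1.876, 0.574)
t=4.500: state=(1.853, 0.632)
t=5.000: state=(1.829, 0.688)
t=5.500: state=(1.805, 0.743)
t=6.000: state=(1.782, 0.796)
t=6.500: state=(1.758, 0.847)
t=6.740: state=(1.746, 0.871)
compare at T: v=1.746, w=0.871

largest component: v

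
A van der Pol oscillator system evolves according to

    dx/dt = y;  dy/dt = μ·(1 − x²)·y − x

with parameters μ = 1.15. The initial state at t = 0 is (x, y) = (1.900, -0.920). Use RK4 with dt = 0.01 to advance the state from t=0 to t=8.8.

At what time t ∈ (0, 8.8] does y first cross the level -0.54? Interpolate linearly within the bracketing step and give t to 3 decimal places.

t = 2.513

t=0.000: state=(1.900, -0.920)
step 1 (dt=0.01): k1=(-0.920, 0.861), k2=(-0.916, 0.835), k3=(-0.916, 0.835), k4=(-0.912, 0.809); state += dt/6·(k1+2k2+2k3+k4)
t=0.010: state=(1.891, -0.912)
t=0.020: state=(1.882, -0.904)
t=0.030: state=(1.873, -0.896)
continuing one RK4 step at a time; state shown every 50 steps (Δt=0.5):
t=0.500: state=(1.478, -0.857)
t=1.000: state=(0.985, -1.175)
t=1.500: state=(0.217, -2.013)
t=2.000: state=(-1.069, -2.827)
t=2.500: state=(-1.970, -0.590)
t=2.510: state=(-1.976, -0.552)
next step: t=2.520: state=(-1.981, -0.514) — y has crossed -0.54
linear interpolation between t=2.510 (-0.55164) and t=2.520 (-0.51400) → t≈2.513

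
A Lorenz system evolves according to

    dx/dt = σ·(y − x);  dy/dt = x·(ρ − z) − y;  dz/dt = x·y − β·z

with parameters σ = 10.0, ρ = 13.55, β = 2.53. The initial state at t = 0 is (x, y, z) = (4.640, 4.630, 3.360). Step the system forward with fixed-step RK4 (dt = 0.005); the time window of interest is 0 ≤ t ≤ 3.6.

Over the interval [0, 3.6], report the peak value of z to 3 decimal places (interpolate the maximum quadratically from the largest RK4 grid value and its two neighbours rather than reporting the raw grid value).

max z = 19.238

t=0.000: state=(4.640, 4.630, 3.360)
step 1 (dt=0.005): k1=(-0.100, 42.652, 12.982), k2=(0.969, 42.392, 13.394), k3=(0.936, 42.415, 13.401), k4=(1.974, 42.176, 13.820); state += dt/6·(k1+2k2+2k3+k4)
t=0.005: state=(4.645, 4.842, 3.427)
t=0.010: state=(4.660, 5.052, 3.498)
t=0.015: state=(4.684, 5.260, 3.574)
continuing one RK4 step at a time; state shown every 40 steps (Δt=0.2):
t=0.200: state=(8.939, 11.446, 11.524)
t=0.400: state=(7.193, 3.527, 18.720)
t=0.600: state=(2.048, 0.970, 12.338)
t=0.800: state=(1.538, 1.835, 7.765)
t=1.000: state=(3.023, 4.297, 5.746)
t=1.200: state=(6.903, 9.273, 9.075)
t=1.400: state=(8.459, 6.730, 17.540)
t=1.600: state=(3.793, 2.119, 14.129)
t=1.800: state=(2.517, 2.673, 9.495)
t=2.000: state=(3.927, 5.176, 7.648)
t=2.200: state=(7.167, 8.743, 11.161)
t=2.400: state=(7.385, 5.848, 16.361)
t=2.600: state=(4.081, 2.999, 13.315)
t=2.800: state=(3.478, 3.836, 9.831)
t=3.000: state=(5.169, 6.416, 9.404)
t=3.200: state=(7.376, 7.834, 13.430)
t=3.400: state=(6.097, 4.772, 15.050)
t=3.600: state=(4.153, 3.750, 12.120)
largest grid value and its neighbours: z(0.350)=19.22228, z(0.355)=19.23695, z(0.360)=19.23514
parabola through these three points peaks at t≈0.357 with z≈19.23820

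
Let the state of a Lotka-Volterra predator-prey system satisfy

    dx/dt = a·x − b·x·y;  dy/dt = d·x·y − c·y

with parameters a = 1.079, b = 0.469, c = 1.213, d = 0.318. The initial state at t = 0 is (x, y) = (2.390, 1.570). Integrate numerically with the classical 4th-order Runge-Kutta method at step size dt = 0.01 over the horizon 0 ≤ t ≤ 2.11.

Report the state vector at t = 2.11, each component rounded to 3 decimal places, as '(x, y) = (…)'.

t=0.000: state=(2.390, 1.570)
step 1 (dt=0.01): k1=(0.819, -0.711), k2=(0.824, -0.708), k3=(0.824, -0.708), k4=(0.830, -0.704); state += dt/6·(k1+2k2+2k3+k4)
t=0.010: state=(2.398, 1.563)
t=0.020: state=(2.407, 1.556)
t=0.030: state=(2.415, 1.549)
continuing one RK4 step at a time; state shown every 10 steps (Δt=0.1):
t=0.100: state=(2.477, 1.503)
t=0.200: state=(2.576, 1.442)
t=0.300: state=(2.685, 1.389)
t=0.400: state=(2.805, 1.342)
t=0.500: state=(2.937, 1.303)
t=0.600: state=(3.080, 1.270)
t=0.700: state=(3.235, 1.243)
t=0.800: state=(3.401, 1.224)
t=0.900: state=(3.578, 1.211)
t=1.000: state=(3.766, 1.206)
t=1.100: state=(3.965, 1.208)
t=1.200: state=(4.173, 1.217)
t=1.300: state=(4.388, 1.236)
t=1.400: state=(4.610, 1.263)
t=1.500: state=(4.836, 1.300)
t=1.600: state=(5.063, 1.348)
t=1.700: state=(5.288, 1.407)
t=1.800: state=(5.505, 1.480)
t=1.900: state=(5.709, 1.567)
t=2.000: state=(5.896, 1.669)
t=2.100: state=(6.056, 1.788)
t=2.110: state=(6.071, 1.801)

(x, y) = (6.071, 1.801)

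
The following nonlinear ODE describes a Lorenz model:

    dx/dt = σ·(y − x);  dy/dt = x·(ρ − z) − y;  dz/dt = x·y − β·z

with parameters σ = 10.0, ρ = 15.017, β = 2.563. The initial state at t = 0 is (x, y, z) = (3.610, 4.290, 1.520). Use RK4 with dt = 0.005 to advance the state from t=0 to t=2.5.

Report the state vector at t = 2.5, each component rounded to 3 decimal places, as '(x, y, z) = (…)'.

(x, y, z) = (-8.073, -11.220, 10.430)

t=0.000: state=(3.610, 4.290, 1.520)
step 1 (dt=0.005): k1=(6.800, 44.434, 11.591), k2=(7.741, 44.447, 11.993), k3=(7.718, 44.475, 12.001), k4=(8.638, 44.514, 12.414); state += dt/6·(k1+2k2+2k3+k4)
t=0.005: state=(3.649, 4.512, 1.580)
t=0.010: state=(3.696, 4.735, 1.644)
t=0.015: state=(3.752, 4.959, 1.713)
continuing one RK4 step at a time; state shown every 20 steps (Δt=0.1):
t=0.100: state=(5.781, 9.189, 3.946)
t=0.200: state=(9.827, 13.866, 11.412)
t=0.300: state=(11.664, 10.286, 21.659)
t=0.400: state=(7.546, 2.037, 21.950)
t=0.500: state=(2.886, -0.493, 17.208)
t=0.600: state=(0.704, -0.526, 13.239)
t=0.700: state=(-0.021, -0.407, 10.235)
t=0.800: state=(-0.279, -0.469, 7.927)
t=0.900: state=(-0.479, -0.715, 6.155)
t=1.000: state=(-0.796, -1.219, 4.817)
t=1.100: state=(-1.389, -2.193, 3.891)
t=1.200: state=(-2.518, -4.046, 3.544)
t=1.300: state=(-4.608, -7.335, 4.534)
t=1.400: state=(-7.934, -11.637, 8.916)
t=1.500: state=(-10.832, -12.027, 17.556)
t=1.600: state=(-9.302, -5.429, 21.827)
t=1.700: state=(-4.981, -1.062, 18.724)
t=1.800: state=(-2.148, -0.362, 14.661)
t=1.900: state=(-1.092, -0.598, 11.405)
t=2.000: state=(-0.917, -0.988, 8.893)
t=2.100: state=(-1.166, -1.587, 6.998)
t=2.200: state=(-1.789, -2.645, 5.688)
t=2.300: state=(-2.974, -4.547, 5.153)
t=2.400: state=(-5.054, -7.677, 6.163)
t=2.500: state=(-8.073, -11.220, 10.430)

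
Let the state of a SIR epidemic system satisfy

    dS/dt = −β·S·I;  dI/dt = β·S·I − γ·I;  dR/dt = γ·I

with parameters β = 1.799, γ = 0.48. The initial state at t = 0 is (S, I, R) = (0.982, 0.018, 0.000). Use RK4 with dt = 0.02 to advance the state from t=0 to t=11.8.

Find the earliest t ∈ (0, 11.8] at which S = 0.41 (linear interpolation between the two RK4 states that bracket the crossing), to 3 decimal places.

t=0.000: state=(0.982, 0.018, 0.000)
step 1 (dt=0.02): k1=(-0.032, 0.023, 0.009), k2=(-0.032, 0.023, 0.009), k3=(-0.032, 0.023, 0.009), k4=(-0.033, 0.024, 0.009); state += dt/6·(k1+2k2+2k3+k4)
t=0.020: state=(0.981, 0.018, 0.000)
t=0.040: state=(0.981, 0.019, 0.000)
t=0.060: state=(0.980, 0.019, 0.001)
continuing one RK4 step at a time; state shown every 25 steps (Δt=0.5):
t=0.500: state=(0.960, 0.034, 0.006)
t=1.000: state=(0.920, 0.062, 0.017)
t=1.500: state=(0.853, 0.109, 0.037)
t=2.000: state=(0.751, 0.177, 0.071)
t=2.500: state=(0.618, 0.258, 0.124)
t=3.000: state=(0.473, 0.332, 0.195)
t=3.220: state=(0.413, 0.356, 0.231)
next step: t=3.240: state=(0.408, 0.358, 0.235) — S has crossed 0.41
linear interpolation between t=3.220 (0.41284) and t=3.240 (0.40757) → t≈3.231

t = 3.231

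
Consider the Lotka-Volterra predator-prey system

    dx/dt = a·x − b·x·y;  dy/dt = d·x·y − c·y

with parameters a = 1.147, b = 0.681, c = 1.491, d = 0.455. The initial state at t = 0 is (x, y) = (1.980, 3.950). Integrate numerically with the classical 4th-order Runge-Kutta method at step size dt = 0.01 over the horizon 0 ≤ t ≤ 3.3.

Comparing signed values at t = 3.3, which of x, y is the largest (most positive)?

largest component: x

t=0.000: state=(1.980, 3.950)
step 1 (dt=0.01): k1=(-3.055, -2.331), k2=(-3.016, -2.351), k3=(-3.016, -2.351), k4=(-2.977, -2.371); state += dt/6·(k1+2k2+2k3+k4)
t=0.010: state=(1.950, 3.926)
t=0.020: state=(1.920, 3.903)
t=0.030: state=(1.892, 3.878)
continuing one RK4 step at a time; state shown every 20 steps (Δt=0.2):
t=0.200: state=(1.505, 3.429)
t=0.400: state=(1.233, 2.879)
t=0.600: state=(1.085, 2.372)
t=0.800: state=(1.019, 1.937)
t=1.000: state=(1.010, 1.576)
t=1.200: state=(1.046, 1.284)
t=1.400: state=(1.123, 1.051)
t=1.600: state=(1.240, 0.868)
t=1.800: state=(1.400, 0.726)
t=2.000: state=(1.607, 0.618)
t=2.200: state=(1.869, 0.537)
t=2.400: state=(2.195, 0.479)
t=2.600: state=(2.593, 0.442)
t=2.800: state=(3.076, 0.424)
t=3.000: state=(3.652, 0.427)
t=3.200: state=(4.327, 0.456)
t=3.300: state=(4.701, 0.482)
compare at T: x=4.701, y=0.482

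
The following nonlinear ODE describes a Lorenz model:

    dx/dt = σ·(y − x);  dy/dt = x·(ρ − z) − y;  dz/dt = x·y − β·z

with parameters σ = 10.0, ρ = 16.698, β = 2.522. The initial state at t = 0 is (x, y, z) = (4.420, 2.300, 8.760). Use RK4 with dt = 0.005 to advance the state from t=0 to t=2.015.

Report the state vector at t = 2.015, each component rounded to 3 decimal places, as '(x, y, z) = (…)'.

(x, y, z) = (7.400, 9.477, 13.149)

t=0.000: state=(4.420, 2.300, 8.760)
step 1 (dt=0.005): k1=(-21.200, 32.786, -11.927), k2=(-19.850, 32.413, -11.615), k3=(-19.893, 32.438, -11.613), k4=(-18.583, 32.085, -11.308); state += dt/6·(k1+2k2+2k3+k4)
t=0.005: state=(4.321, 2.462, 8.702)
t=0.010: state=(4.234, 2.621, 8.647)
t=0.015: state=(4.159, 2.777, 8.595)
continuing one RK4 step at a time; state shown every 20 steps (Δt=0.1):
t=0.100: state=(4.187, 5.287, 8.186)
t=0.200: state=(6.081, 8.619, 9.527)
t=0.300: state=(8.803, 11.305, 14.234)
t=0.400: state=(9.998, 9.435, 20.308)
t=0.500: state=(7.792, 4.510, 21.334)
t=0.600: state=(4.677, 2.127, 18.253)
t=0.700: state=(2.939, 1.960, 14.808)
t=0.800: state=(2.531, 2.612, 12.031)
t=0.900: state=(3.000, 3.843, 10.120)
t=1.000: state=(4.234, 5.878, 9.409)
t=1.100: state=(6.286, 8.687, 10.738)
t=1.200: state=(8.661, 10.660, 15.005)
t=1.300: state=(9.450, 8.743, 19.900)
t=1.400: state=(7.472, 4.689, 20.519)
t=1.500: state=(4.848, 2.697, 17.821)
t=1.600: state=(3.386, 2.584, 14.741)
t=1.700: state=(3.117, 3.321, 12.269)
t=1.800: state=(3.720, 4.708, 10.726)
t=1.900: state=(5.088, 6.827, 10.579)
t=2.000: state=(7.085, 9.203, 12.621)
t=2.015: state=(7.400, 9.477, 13.149)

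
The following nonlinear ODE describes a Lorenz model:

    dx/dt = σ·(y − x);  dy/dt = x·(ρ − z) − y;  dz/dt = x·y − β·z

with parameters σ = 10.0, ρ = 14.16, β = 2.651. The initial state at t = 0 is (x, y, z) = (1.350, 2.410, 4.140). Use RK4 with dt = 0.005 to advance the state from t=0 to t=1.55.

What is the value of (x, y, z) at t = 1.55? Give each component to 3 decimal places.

(x, y, z) = (7.748, 5.020, 18.456)

t=0.000: state=(1.350, 2.410, 4.140)
step 1 (dt=0.005): k1=(10.600, 11.117, -7.722), k2=(10.613, 11.381, -7.568), k3=(10.619, 11.380, -7.568), k4=(10.638, 11.645, -7.414); state += dt/6·(k1+2k2+2k3+k4)
t=0.005: state=(1.403, 2.467, 4.102)
t=0.010: state=(1.456, 2.526, 4.066)
t=0.015: state=(1.510, 2.589, 4.031)
continuing one RK4 step at a time; state shown every 20 steps (Δt=0.1):
t=0.100: state=(2.574, 4.079, 3.737)
t=0.200: state=(4.545, 7.046, 4.614)
t=0.300: state=(7.532, 10.817, 8.417)
t=0.400: state=(10.176, 11.473, 15.785)
t=0.500: state=(9.211, 6.169, 20.078)
t=0.600: state=(5.516, 1.924, 17.844)
t=0.700: state=(2.794, 0.986, 14.143)
t=0.800: state=(1.706, 1.202, 11.045)
t=0.900: state=(1.573, 1.745, 8.675)
t=1.000: state=(1.989, 2.646, 6.993)
t=1.100: state=(2.925, 4.171, 6.095)
t=1.200: state=(4.552, 6.585, 6.449)
t=1.300: state=(6.924, 9.498, 9.098)
t=1.400: state=(9.102, 10.440, 14.392)
t=1.500: state=(8.903, 7.145, 18.367)
t=1.550: state=(7.748, 5.020, 18.456)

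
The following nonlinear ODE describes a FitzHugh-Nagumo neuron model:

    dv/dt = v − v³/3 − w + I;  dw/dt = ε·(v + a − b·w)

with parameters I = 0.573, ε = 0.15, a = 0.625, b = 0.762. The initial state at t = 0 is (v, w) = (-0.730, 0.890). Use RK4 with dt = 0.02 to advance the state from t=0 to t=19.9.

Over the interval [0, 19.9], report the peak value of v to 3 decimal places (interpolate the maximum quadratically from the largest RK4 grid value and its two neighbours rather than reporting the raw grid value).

max v = 1.797

t=0.000: state=(-0.730, 0.890)
step 1 (dt=0.02): k1=(-0.917, -0.117), k2=(-0.920, -0.119), k3=(-0.920, -0.119), k4=(-0.923, -0.120); state += dt/6·(k1+2k2+2k3+k4)
t=0.020: state=(-0.748, 0.888)
t=0.040: state=(-0.767, 0.885)
t=0.060: state=(-0.786, 0.883)
continuing one RK4 step at a time; state shown every 50 steps (Δt=1):
t=1.000: state=(-1.536, 0.715)
t=2.000: state=(-1.700, 0.491)
t=3.000: state=(-1.630, 0.290)
t=4.000: state=(-1.526, 0.123)
t=5.000: state=(-1.416, -0.010)
t=6.000: state=(-1.300, -0.112)
t=7.000: state=(-1.178, -0.187)
t=8.000: state=(-1.043, -0.236)
t=9.000: state=(-0.884, -0.259)
t=10.000: state=(-0.674, -0.253)
t=11.000: state=(-0.334, -0.211)
t=12.000: state=(0.376, -0.102)
t=13.000: state=(1.502, 0.134)
t=14.000: state=(1.797, 0.452)
t=15.000: state=(1.709, 0.742)
t=16.000: state=(1.576, 0.983)
t=17.000: state=(1.431, 1.178)
t=18.000: state=(1.271, 1.331)
t=19.000: state=(1.082, 1.443)
t=19.900: state=(0.864, 1.507)
largest grid value and its neighbours: v(13.920)=1.79715, v(13.940)=1.79725, v(13.960)=1.79721
parabola through these three points peaks at t≈13.945 with v≈1.79725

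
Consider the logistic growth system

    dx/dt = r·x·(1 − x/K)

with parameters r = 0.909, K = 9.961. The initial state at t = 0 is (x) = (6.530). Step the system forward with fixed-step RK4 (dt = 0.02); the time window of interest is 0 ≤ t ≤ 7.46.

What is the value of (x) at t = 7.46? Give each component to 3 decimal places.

t=0.000: state=(6.530)
step 1 (dt=0.02): k1=(2.045), k2=(2.039), k3=(2.039), k4=(2.033); state += dt/6·(k1+2k2+2k3+k4)
t=0.020: state=(6.571)
t=0.040: state=(6.611)
t=0.060: state=(6.652)
continuing one RK4 step at a time; state shown every 25 steps (Δt=0.5):
t=0.500: state=(7.470)
t=1.000: state=(8.221)
t=1.500: state=(8.781)
t=2.000: state=(9.178)
t=2.500: state=(9.449)
t=3.000: state=(9.630)
t=3.500: state=(9.748)
t=4.000: state=(9.825)
t=4.500: state=(9.874)
t=5.000: state=(9.906)
t=5.500: state=(9.926)
t=6.000: state=(9.939)
t=6.500: state=(9.947)
t=7.000: state=(9.952)
t=7.460: state=(9.955)

(x) = (9.955)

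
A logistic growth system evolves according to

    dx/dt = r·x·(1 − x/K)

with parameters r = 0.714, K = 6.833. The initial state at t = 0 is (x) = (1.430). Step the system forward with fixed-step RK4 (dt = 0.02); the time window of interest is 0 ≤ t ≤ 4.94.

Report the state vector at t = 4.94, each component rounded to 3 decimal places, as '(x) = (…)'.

t=0.000: state=(1.430)
step 1 (dt=0.02): k1=(0.807), k2=(0.811), k3=(0.811), k4=(0.814); state += dt/6·(k1+2k2+2k3+k4)
t=0.020: state=(1.446)
t=0.040: state=(1.463)
t=0.060: state=(1.479)
continuing one RK4 step at a time; state shown every 10 steps (Δt=0.2):
t=0.200: state=(1.598)
t=0.400: state=(1.780)
t=0.600: state=(1.974)
t=0.800: state=(2.180)
t=1.000: state=(2.397)
t=1.200: state=(2.624)
t=1.400: state=(2.858)
t=1.600: state=(3.098)
t=1.800: state=(3.341)
t=2.000: state=(3.585)
t=2.200: state=(3.827)
t=2.400: state=(4.065)
t=2.600: state=(4.297)
t=2.800: state=(4.520)
t=3.000: state=(4.733)
t=3.200: state=(4.935)
t=3.400: state=(5.124)
t=3.600: state=(5.301)
t=3.800: state=(5.464)
t=4.000: state=(5.613)
t=4.200: state=(5.750)
t=4.400: state=(5.874)
t=4.600: state=(5.986)
t=4.800: state=(6.086)
t=4.940: state=(6.150)

(x) = (6.150)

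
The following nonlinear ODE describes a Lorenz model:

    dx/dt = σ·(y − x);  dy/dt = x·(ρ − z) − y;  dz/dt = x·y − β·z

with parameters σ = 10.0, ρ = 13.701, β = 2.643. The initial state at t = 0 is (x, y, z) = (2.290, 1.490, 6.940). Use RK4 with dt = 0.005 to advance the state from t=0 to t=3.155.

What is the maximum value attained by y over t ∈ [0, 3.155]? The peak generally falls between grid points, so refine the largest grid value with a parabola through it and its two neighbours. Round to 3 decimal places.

t=0.000: state=(2.290, 1.490, 6.940)
step 1 (dt=0.005): k1=(-8.000, 13.993, -14.930), k2=(-7.450, 13.907, -14.782), k3=(-7.466, 13.916, -14.781), k4=(-6.931, 13.837, -14.634); state += dt/6·(k1+2k2+2k3+k4)
t=0.005: state=(2.253, 1.560, 6.866)
t=0.010: state=(2.221, 1.628, 6.794)
t=0.015: state=(2.193, 1.697, 6.723)
continuing one RK4 step at a time; state shown every 40 steps (Δt=0.2):
t=0.200: state=(3.316, 4.763, 5.349)
t=0.400: state=(7.695, 10.172, 10.095)
t=0.600: state=(8.171, 5.671, 18.191)
t=0.800: state=(3.304, 1.933, 13.328)
t=1.000: state=(2.561, 2.937, 8.792)
t=1.200: state=(4.473, 6.022, 7.596)
t=1.400: state=(7.989, 9.264, 12.775)
t=1.600: state=(6.816, 4.789, 16.519)
t=1.800: state=(3.691, 2.985, 12.354)
t=2.000: state=(3.789, 4.471, 9.268)
t=2.200: state=(6.068, 7.488, 10.180)
t=2.400: state=(7.674, 7.342, 14.974)
t=2.600: state=(5.376, 4.098, 14.433)
t=2.800: state=(4.096, 4.113, 11.191)
t=3.000: state=(5.147, 6.077, 10.190)
t=3.155: state=(6.667, 7.500, 12.065)
largest grid value and its neighbours: y(0.440)=10.57038, y(0.445)=10.57099, y(0.450)=10.55941
parabola through these three points peaks at t≈0.443 with y≈10.57222

max y = 10.572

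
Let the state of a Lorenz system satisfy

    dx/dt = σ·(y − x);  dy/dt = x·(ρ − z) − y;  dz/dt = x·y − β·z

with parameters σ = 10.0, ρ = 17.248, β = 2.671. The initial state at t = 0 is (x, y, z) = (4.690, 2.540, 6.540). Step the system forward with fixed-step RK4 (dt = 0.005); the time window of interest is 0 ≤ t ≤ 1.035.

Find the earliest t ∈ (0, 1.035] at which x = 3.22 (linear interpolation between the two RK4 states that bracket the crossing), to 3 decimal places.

t=0.000: state=(4.690, 2.540, 6.540)
step 1 (dt=0.005): k1=(-21.500, 47.681, -5.556), k2=(-19.770, 47.050, -5.103), k3=(-19.829, 47.093, -5.101), k4=(-18.154, 46.500, -4.658); state += dt/6·(k1+2k2+2k3+k4)
t=0.005: state=(4.591, 2.775, 6.514)
t=0.010: state=(4.508, 3.005, 6.493)
t=0.015: state=(4.440, 3.230, 6.476)
continuing one RK4 step at a time; state shown every 10 steps (Δt=0.05):
t=0.050: state=(4.319, 4.727, 6.477)
t=0.100: state=(4.929, 6.855, 6.913)
t=0.150: state=(6.171, 9.149, 8.131)
t=0.200: state=(7.836, 11.421, 10.513)
t=0.250: state=(9.614, 12.950, 14.253)
t=0.300: state=(10.940, 12.661, 18.770)
t=0.350: state=(11.140, 10.123, 22.441)
t=0.400: state=(9.968, 6.475, 23.774)
t=0.450: state=(7.906, 3.437, 22.847)
t=0.500: state=(5.741, 1.725, 20.784)
t=0.550: state=(3.995, 1.066, 18.487)
t=0.575: state=(3.334, 0.977, 17.382)
next step: t=0.580: state=(3.219, 0.972, 17.168) — x has crossed 3.22
linear interpolation between t=0.575 (3.33444) and t=0.580 (3.21933) → t≈0.580

t = 0.580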